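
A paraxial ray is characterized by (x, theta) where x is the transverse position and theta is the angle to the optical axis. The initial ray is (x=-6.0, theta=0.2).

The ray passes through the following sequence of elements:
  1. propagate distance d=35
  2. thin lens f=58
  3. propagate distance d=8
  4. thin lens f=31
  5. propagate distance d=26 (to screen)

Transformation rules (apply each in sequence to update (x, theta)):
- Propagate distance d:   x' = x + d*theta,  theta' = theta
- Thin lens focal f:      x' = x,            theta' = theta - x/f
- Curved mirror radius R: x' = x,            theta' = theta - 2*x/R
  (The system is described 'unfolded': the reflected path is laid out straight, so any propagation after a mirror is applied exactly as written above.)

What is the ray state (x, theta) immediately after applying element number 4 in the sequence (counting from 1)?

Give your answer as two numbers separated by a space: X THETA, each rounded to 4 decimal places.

Answer: 2.4621 0.1033

Derivation:
Initial: x=-6.0000 theta=0.2000
After 1 (propagate distance d=35): x=1.0000 theta=0.2000
After 2 (thin lens f=58): x=1.0000 theta=53/290 (≈0.1828)
After 3 (propagate distance d=8): x=357/145 (≈2.4621) theta=53/290 (≈0.1828)
After 4 (thin lens f=31): x=357/145 (≈2.4621) theta=929/8990 (≈0.1033)
Rounded to 4 decimal places: x = 2.4621, theta = 0.1033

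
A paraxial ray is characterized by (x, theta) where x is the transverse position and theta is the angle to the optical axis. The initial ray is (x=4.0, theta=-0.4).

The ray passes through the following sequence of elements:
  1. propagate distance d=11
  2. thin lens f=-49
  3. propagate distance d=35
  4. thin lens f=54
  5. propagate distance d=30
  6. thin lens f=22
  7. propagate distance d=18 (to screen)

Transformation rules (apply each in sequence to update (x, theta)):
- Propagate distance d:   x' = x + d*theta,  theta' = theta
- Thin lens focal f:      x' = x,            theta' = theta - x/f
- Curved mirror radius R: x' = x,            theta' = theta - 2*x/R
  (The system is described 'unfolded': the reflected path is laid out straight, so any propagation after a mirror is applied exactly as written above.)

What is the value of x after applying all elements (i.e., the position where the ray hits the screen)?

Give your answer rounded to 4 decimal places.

Answer: -5.8648

Derivation:
Initial: x=4.0000 theta=-0.4000
After 1 (propagate distance d=11): x=-0.4000 theta=-0.4000
After 2 (thin lens f=-49): x=-0.4000 theta=-20/49 (≈-0.4082)
After 3 (propagate distance d=35): x=-514/35 (≈-14.6857) theta=-20/49 (≈-0.4082)
After 4 (thin lens f=54): x=-514/35 (≈-14.6857) theta=-901/6615 (≈-0.1362)
After 5 (propagate distance d=30): x=-41392/2205 (≈-18.7719) theta=-901/6615 (≈-0.1362)
After 6 (thin lens f=22): x=-41392/2205 (≈-18.7719) theta=52177/72765 (≈0.7171)
After 7 (propagate distance d=18 (to screen)): x=-28450/4851 (≈-5.8648) theta=52177/72765 (≈0.7171)
Rounded to 4 decimal places: x = -5.8648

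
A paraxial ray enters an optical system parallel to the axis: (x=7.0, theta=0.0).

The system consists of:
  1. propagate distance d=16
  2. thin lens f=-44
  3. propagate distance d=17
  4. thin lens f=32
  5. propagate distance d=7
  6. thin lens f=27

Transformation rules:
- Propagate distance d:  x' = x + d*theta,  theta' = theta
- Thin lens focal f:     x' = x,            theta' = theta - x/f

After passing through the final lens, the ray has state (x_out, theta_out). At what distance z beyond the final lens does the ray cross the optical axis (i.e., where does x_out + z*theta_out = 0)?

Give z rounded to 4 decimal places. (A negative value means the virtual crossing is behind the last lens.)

Initial: x=7.0000 theta=0.0000
After 1 (propagate distance d=16): x=7.0000 theta=0.0000
After 2 (thin lens f=-44): x=7.0000 theta=7/44 (≈0.1591)
After 3 (propagate distance d=17): x=427/44 (≈9.7045) theta=7/44 (≈0.1591)
After 4 (thin lens f=32): x=427/44 (≈9.7045) theta=-203/1408 (≈-0.1442)
After 5 (propagate distance d=7): x=1113/128 (≈8.6953) theta=-203/1408 (≈-0.1442)
After 6 (thin lens f=27): x=1113/128 (≈8.6953) theta=-1477/3168 (≈-0.4662)
z_focus = -x_out/theta_out = -(1113/128)/(-1477/3168) = 15741/844 ≈ 18.6505
Rounded to 4 decimal places: z = 18.6505

Answer: 18.6505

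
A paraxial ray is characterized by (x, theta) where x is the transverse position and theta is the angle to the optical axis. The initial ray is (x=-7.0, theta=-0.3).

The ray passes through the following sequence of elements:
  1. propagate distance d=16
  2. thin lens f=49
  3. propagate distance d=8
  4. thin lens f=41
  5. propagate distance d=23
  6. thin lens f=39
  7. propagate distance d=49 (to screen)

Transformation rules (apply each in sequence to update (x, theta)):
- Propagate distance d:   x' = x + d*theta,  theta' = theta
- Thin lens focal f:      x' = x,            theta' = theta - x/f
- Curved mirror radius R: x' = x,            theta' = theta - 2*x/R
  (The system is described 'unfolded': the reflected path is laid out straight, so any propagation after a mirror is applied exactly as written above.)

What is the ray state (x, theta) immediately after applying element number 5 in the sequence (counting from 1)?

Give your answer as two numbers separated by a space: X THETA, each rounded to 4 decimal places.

Initial: x=-7.0000 theta=-0.3000
After 1 (propagate distance d=16): x=-11.8000 theta=-0.3000
After 2 (thin lens f=49): x=-11.8000 theta=-29/490 (≈-0.0592)
After 3 (propagate distance d=8): x=-3007/245 (≈-12.2735) theta=-29/490 (≈-0.0592)
After 4 (thin lens f=41): x=-3007/245 (≈-12.2735) theta=965/4018 (≈0.2402)
After 5 (propagate distance d=23): x=-135599/20090 (≈-6.7496) theta=965/4018 (≈0.2402)
Rounded to 4 decimal places: x = -6.7496, theta = 0.2402

Answer: -6.7496 0.2402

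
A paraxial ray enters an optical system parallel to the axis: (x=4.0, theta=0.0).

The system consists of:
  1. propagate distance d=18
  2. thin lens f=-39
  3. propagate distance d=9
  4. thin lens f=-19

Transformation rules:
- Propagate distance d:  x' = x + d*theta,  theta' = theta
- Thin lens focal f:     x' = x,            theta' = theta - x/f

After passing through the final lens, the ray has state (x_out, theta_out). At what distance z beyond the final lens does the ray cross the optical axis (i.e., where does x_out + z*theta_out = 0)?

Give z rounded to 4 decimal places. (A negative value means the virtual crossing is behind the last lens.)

Answer: -13.6119

Derivation:
Initial: x=4.0000 theta=0.0000
After 1 (propagate distance d=18): x=4.0000 theta=0.0000
After 2 (thin lens f=-39): x=4.0000 theta=4/39 (≈0.1026)
After 3 (propagate distance d=9): x=64/13 (≈4.9231) theta=4/39 (≈0.1026)
After 4 (thin lens f=-19): x=64/13 (≈4.9231) theta=268/741 (≈0.3617)
z_focus = -x_out/theta_out = -(64/13)/(268/741) = -912/67 ≈ -13.6119
Rounded to 4 decimal places: z = -13.6119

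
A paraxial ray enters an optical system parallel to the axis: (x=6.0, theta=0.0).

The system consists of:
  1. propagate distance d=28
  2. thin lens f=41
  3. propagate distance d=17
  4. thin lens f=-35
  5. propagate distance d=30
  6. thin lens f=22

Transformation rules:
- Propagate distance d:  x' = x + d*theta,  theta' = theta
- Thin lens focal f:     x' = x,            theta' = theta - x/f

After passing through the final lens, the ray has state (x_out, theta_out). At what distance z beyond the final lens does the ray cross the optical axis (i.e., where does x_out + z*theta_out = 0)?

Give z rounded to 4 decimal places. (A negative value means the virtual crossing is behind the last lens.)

Answer: 14.9202

Derivation:
Initial: x=6.0000 theta=0.0000
After 1 (propagate distance d=28): x=6.0000 theta=0.0000
After 2 (thin lens f=41): x=6.0000 theta=-6/41 (≈-0.1463)
After 3 (propagate distance d=17): x=144/41 (≈3.5122) theta=-6/41 (≈-0.1463)
After 4 (thin lens f=-35): x=144/41 (≈3.5122) theta=-66/1435 (≈-0.0460)
After 5 (propagate distance d=30): x=612/287 (≈2.1324) theta=-66/1435 (≈-0.0460)
After 6 (thin lens f=22): x=612/287 (≈2.1324) theta=-2256/15785 (≈-0.1429)
z_focus = -x_out/theta_out = -(612/287)/(-2256/15785) = 2805/188 ≈ 14.9202
Rounded to 4 decimal places: z = 14.9202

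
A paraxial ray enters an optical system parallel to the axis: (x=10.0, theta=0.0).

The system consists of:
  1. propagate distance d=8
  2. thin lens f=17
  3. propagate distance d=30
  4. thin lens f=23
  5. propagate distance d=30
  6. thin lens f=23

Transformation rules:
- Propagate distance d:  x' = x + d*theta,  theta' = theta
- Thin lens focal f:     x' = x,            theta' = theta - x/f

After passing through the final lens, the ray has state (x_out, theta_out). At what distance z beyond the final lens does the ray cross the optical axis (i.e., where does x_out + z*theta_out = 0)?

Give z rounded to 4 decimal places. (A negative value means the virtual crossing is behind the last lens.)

Initial: x=10.0000 theta=0.0000
After 1 (propagate distance d=8): x=10.0000 theta=0.0000
After 2 (thin lens f=17): x=10.0000 theta=-10/17 (≈-0.5882)
After 3 (propagate distance d=30): x=-130/17 (≈-7.6471) theta=-10/17 (≈-0.5882)
After 4 (thin lens f=23): x=-130/17 (≈-7.6471) theta=-100/391 (≈-0.2558)
After 5 (propagate distance d=30): x=-5990/391 (≈-15.3197) theta=-100/391 (≈-0.2558)
After 6 (thin lens f=23): x=-5990/391 (≈-15.3197) theta=3690/8993 (≈0.4103)
z_focus = -x_out/theta_out = -(-5990/391)/(3690/8993) = 13777/369 ≈ 37.3360
Rounded to 4 decimal places: z = 37.3360

Answer: 37.3360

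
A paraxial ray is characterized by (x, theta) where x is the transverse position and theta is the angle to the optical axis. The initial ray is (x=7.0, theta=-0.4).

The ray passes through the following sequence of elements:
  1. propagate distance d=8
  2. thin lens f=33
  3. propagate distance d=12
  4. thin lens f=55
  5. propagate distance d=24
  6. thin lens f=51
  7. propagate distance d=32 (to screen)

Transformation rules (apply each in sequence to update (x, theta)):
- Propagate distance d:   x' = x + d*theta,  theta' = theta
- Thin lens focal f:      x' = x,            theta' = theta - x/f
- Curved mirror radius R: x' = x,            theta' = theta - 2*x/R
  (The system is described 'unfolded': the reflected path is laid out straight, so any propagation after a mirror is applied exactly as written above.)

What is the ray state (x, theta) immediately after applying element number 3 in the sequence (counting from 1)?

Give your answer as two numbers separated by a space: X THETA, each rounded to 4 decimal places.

Initial: x=7.0000 theta=-0.4000
After 1 (propagate distance d=8): x=3.8000 theta=-0.4000
After 2 (thin lens f=33): x=3.8000 theta=-17/33 (≈-0.5152)
After 3 (propagate distance d=12): x=-131/55 (≈-2.3818) theta=-17/33 (≈-0.5152)
Rounded to 4 decimal places: x = -2.3818, theta = -0.5152

Answer: -2.3818 -0.5152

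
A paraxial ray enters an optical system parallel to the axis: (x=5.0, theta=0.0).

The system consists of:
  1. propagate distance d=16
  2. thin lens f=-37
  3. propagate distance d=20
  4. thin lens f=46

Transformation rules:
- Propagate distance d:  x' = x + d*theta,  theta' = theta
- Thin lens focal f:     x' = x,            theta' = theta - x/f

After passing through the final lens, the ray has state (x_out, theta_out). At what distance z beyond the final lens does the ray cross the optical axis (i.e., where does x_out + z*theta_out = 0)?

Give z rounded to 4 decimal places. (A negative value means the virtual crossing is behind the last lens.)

Answer: 238.3636

Derivation:
Initial: x=5.0000 theta=0.0000
After 1 (propagate distance d=16): x=5.0000 theta=0.0000
After 2 (thin lens f=-37): x=5.0000 theta=5/37 (≈0.1351)
After 3 (propagate distance d=20): x=285/37 (≈7.7027) theta=5/37 (≈0.1351)
After 4 (thin lens f=46): x=285/37 (≈7.7027) theta=-55/1702 (≈-0.0323)
z_focus = -x_out/theta_out = -(285/37)/(-55/1702) = 2622/11 ≈ 238.3636
Rounded to 4 decimal places: z = 238.3636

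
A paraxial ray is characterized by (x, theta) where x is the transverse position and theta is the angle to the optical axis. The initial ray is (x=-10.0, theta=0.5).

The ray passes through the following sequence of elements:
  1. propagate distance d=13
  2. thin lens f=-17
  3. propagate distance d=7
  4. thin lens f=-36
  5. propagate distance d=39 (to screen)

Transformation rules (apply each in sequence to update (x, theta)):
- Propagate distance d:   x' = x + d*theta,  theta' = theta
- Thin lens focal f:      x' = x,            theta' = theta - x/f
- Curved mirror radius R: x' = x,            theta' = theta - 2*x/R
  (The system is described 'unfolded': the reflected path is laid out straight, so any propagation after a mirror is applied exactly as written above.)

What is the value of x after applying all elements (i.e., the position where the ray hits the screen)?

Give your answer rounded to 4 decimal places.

Answer: 8.4681

Derivation:
Initial: x=-10.0000 theta=0.5000
After 1 (propagate distance d=13): x=-3.5000 theta=0.5000
After 2 (thin lens f=-17): x=-3.5000 theta=5/17 (≈0.2941)
After 3 (propagate distance d=7): x=-49/34 (≈-1.4412) theta=5/17 (≈0.2941)
After 4 (thin lens f=-36): x=-49/34 (≈-1.4412) theta=311/1224 (≈0.2541)
After 5 (propagate distance d=39 (to screen)): x=3455/408 (≈8.4681) theta=311/1224 (≈0.2541)
Rounded to 4 decimal places: x = 8.4681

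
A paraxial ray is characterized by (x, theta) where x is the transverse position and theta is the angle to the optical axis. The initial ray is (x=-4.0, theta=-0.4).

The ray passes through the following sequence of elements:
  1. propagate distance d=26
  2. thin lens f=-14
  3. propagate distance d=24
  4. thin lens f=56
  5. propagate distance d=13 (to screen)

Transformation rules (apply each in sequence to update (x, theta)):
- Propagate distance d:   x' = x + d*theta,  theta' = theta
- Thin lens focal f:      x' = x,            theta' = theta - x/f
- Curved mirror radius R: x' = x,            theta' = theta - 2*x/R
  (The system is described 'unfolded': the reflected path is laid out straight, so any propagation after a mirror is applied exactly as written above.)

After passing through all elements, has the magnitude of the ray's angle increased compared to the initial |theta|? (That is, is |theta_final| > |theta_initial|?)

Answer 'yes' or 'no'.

Answer: yes

Derivation:
Initial: x=-4.0000 theta=-0.4000
After 1 (propagate distance d=26): x=-14.4000 theta=-0.4000
After 2 (thin lens f=-14): x=-14.4000 theta=-10/7 (≈-1.4286)
After 3 (propagate distance d=24): x=-1704/35 (≈-48.6857) theta=-10/7 (≈-1.4286)
After 4 (thin lens f=56): x=-1704/35 (≈-48.6857) theta=-137/245 (≈-0.5592)
After 5 (propagate distance d=13 (to screen)): x=-13709/245 (≈-55.9551) theta=-137/245 (≈-0.5592)
|theta_initial|=0.4000 |theta_final|=137/245 (≈0.5592) -> increased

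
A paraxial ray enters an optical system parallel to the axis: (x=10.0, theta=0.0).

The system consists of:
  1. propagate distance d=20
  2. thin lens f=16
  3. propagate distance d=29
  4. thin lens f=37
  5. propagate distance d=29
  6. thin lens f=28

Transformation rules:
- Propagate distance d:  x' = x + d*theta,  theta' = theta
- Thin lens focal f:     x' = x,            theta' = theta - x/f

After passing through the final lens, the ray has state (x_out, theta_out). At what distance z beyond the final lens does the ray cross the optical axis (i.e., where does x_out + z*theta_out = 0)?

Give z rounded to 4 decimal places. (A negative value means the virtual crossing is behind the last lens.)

Initial: x=10.0000 theta=0.0000
After 1 (propagate distance d=20): x=10.0000 theta=0.0000
After 2 (thin lens f=16): x=10.0000 theta=-0.6250
After 3 (propagate distance d=29): x=-8.1250 theta=-0.6250
After 4 (thin lens f=37): x=-8.1250 theta=-15/37 (≈-0.4054)
After 5 (propagate distance d=29): x=-5885/296 (≈-19.8818) theta=-15/37 (≈-0.4054)
After 6 (thin lens f=28): x=-5885/296 (≈-19.8818) theta=2525/8288 (≈0.3047)
z_focus = -x_out/theta_out = -(-5885/296)/(2525/8288) = 32956/505 ≈ 65.2594
Rounded to 4 decimal places: z = 65.2594

Answer: 65.2594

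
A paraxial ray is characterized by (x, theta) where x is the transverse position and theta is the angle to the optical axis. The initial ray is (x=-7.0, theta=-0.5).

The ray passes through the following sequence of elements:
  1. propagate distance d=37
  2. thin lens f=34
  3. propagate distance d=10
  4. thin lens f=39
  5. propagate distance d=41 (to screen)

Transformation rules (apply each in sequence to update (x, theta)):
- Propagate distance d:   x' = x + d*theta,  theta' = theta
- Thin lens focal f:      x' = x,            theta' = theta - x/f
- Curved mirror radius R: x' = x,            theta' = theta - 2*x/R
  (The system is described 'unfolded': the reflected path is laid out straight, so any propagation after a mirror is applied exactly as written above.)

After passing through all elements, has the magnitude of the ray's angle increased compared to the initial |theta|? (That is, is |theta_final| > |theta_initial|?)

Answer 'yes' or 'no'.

Initial: x=-7.0000 theta=-0.5000
After 1 (propagate distance d=37): x=-25.5000 theta=-0.5000
After 2 (thin lens f=34): x=-25.5000 theta=0.2500
After 3 (propagate distance d=10): x=-23.0000 theta=0.2500
After 4 (thin lens f=39): x=-23.0000 theta=131/156 (≈0.8397)
After 5 (propagate distance d=41 (to screen)): x=1783/156 (≈11.4295) theta=131/156 (≈0.8397)
|theta_initial|=0.5000 |theta_final|=131/156 (≈0.8397) -> increased

Answer: yes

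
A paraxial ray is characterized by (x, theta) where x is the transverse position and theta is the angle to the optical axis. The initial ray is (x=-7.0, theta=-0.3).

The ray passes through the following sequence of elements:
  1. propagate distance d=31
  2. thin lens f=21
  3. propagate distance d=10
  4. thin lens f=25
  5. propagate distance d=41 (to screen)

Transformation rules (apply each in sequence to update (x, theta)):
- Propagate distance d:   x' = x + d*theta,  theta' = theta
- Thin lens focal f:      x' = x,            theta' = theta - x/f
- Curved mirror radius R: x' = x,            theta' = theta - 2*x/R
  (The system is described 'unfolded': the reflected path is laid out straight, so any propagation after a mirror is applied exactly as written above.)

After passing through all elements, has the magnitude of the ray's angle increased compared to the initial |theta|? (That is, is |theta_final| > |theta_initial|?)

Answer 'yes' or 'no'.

Answer: yes

Derivation:
Initial: x=-7.0000 theta=-0.3000
After 1 (propagate distance d=31): x=-16.3000 theta=-0.3000
After 2 (thin lens f=21): x=-16.3000 theta=10/21 (≈0.4762)
After 3 (propagate distance d=10): x=-2423/210 (≈-11.5381) theta=10/21 (≈0.4762)
After 4 (thin lens f=25): x=-2423/210 (≈-11.5381) theta=1641/1750 (≈0.9377)
After 5 (propagate distance d=41 (to screen)): x=70634/2625 (≈26.9082) theta=1641/1750 (≈0.9377)
|theta_initial|=0.3000 |theta_final|=1641/1750 (≈0.9377) -> increased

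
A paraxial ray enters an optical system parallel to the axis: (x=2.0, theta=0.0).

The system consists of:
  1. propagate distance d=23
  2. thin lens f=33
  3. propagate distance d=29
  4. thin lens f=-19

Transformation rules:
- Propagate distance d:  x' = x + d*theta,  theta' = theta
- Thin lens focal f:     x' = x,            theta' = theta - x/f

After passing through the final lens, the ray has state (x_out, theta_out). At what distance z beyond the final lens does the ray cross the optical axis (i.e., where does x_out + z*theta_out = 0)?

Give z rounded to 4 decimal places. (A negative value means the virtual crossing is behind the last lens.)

Answer: 5.0667

Derivation:
Initial: x=2.0000 theta=0.0000
After 1 (propagate distance d=23): x=2.0000 theta=0.0000
After 2 (thin lens f=33): x=2.0000 theta=-2/33 (≈-0.0606)
After 3 (propagate distance d=29): x=8/33 (≈0.2424) theta=-2/33 (≈-0.0606)
After 4 (thin lens f=-19): x=8/33 (≈0.2424) theta=-10/209 (≈-0.0478)
z_focus = -x_out/theta_out = -(8/33)/(-10/209) = 76/15 ≈ 5.0667
Rounded to 4 decimal places: z = 5.0667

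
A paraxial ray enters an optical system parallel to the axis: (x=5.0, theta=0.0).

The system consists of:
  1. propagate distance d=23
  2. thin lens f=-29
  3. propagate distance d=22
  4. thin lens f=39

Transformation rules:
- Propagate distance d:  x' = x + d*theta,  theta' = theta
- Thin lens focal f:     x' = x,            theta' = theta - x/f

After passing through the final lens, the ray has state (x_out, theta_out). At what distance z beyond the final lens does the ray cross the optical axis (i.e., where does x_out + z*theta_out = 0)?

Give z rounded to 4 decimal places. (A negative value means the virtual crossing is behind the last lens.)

Answer: 165.7500

Derivation:
Initial: x=5.0000 theta=0.0000
After 1 (propagate distance d=23): x=5.0000 theta=0.0000
After 2 (thin lens f=-29): x=5.0000 theta=5/29 (≈0.1724)
After 3 (propagate distance d=22): x=255/29 (≈8.7931) theta=5/29 (≈0.1724)
After 4 (thin lens f=39): x=255/29 (≈8.7931) theta=-20/377 (≈-0.0531)
z_focus = -x_out/theta_out = -(255/29)/(-20/377) = 165.7500
Rounded to 4 decimal places: z = 165.7500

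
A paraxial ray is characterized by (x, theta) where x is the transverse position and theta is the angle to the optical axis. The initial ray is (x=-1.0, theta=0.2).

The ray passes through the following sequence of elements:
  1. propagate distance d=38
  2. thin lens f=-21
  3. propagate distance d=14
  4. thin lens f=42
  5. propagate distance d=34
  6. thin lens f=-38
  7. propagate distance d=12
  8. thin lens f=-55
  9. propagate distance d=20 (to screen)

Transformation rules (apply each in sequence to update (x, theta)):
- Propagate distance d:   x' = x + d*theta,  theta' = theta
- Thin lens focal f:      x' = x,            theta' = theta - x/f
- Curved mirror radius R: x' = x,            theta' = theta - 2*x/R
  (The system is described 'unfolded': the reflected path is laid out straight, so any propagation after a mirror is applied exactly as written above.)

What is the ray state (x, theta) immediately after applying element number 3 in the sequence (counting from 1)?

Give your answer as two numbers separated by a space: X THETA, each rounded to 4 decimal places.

Answer: 13.8000 0.5143

Derivation:
Initial: x=-1.0000 theta=0.2000
After 1 (propagate distance d=38): x=6.6000 theta=0.2000
After 2 (thin lens f=-21): x=6.6000 theta=18/35 (≈0.5143)
After 3 (propagate distance d=14): x=13.8000 theta=18/35 (≈0.5143)
Rounded to 4 decimal places: x = 13.8000, theta = 0.5143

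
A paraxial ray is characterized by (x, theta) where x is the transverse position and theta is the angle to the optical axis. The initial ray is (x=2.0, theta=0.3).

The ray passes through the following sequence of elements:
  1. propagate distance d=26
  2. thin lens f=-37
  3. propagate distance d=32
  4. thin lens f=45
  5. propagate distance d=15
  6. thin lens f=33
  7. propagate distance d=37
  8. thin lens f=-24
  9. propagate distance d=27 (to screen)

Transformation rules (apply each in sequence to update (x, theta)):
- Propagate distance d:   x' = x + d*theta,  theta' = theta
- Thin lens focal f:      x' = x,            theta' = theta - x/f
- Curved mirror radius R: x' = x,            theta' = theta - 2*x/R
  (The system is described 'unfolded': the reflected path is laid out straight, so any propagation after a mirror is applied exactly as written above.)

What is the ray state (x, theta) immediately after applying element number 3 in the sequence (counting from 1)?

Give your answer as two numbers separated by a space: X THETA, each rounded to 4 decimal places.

Initial: x=2.0000 theta=0.3000
After 1 (propagate distance d=26): x=9.8000 theta=0.3000
After 2 (thin lens f=-37): x=9.8000 theta=209/370 (≈0.5649)
After 3 (propagate distance d=32): x=5157/185 (≈27.8757) theta=209/370 (≈0.5649)
Rounded to 4 decimal places: x = 27.8757, theta = 0.5649

Answer: 27.8757 0.5649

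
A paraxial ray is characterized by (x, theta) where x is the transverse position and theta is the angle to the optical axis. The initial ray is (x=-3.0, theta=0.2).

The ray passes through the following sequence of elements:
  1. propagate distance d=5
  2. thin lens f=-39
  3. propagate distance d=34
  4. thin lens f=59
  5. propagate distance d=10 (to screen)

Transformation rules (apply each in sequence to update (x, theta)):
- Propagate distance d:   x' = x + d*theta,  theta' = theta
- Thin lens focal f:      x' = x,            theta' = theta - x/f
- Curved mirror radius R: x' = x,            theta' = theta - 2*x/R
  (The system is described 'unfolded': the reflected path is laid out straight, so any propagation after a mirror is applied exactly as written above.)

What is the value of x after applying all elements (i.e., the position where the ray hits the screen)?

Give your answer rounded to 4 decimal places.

Initial: x=-3.0000 theta=0.2000
After 1 (propagate distance d=5): x=-2.0000 theta=0.2000
After 2 (thin lens f=-39): x=-2.0000 theta=29/195 (≈0.1487)
After 3 (propagate distance d=34): x=596/195 (≈3.0564) theta=29/195 (≈0.1487)
After 4 (thin lens f=59): x=596/195 (≈3.0564) theta=223/2301 (≈0.0969)
After 5 (propagate distance d=10 (to screen)): x=15438/3835 (≈4.0256) theta=223/2301 (≈0.0969)
Rounded to 4 decimal places: x = 4.0256

Answer: 4.0256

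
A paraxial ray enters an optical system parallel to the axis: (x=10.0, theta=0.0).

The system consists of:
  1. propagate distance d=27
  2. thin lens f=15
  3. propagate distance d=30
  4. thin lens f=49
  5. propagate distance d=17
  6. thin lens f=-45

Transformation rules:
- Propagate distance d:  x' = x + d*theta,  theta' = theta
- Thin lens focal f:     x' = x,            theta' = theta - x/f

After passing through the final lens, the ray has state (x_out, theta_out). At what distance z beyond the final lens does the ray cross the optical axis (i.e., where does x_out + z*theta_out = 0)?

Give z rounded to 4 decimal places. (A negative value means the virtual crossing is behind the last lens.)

Initial: x=10.0000 theta=0.0000
After 1 (propagate distance d=27): x=10.0000 theta=0.0000
After 2 (thin lens f=15): x=10.0000 theta=-2/3 (≈-0.6667)
After 3 (propagate distance d=30): x=-10.0000 theta=-2/3 (≈-0.6667)
After 4 (thin lens f=49): x=-10.0000 theta=-68/147 (≈-0.4626)
After 5 (propagate distance d=17): x=-2626/147 (≈-17.8639) theta=-68/147 (≈-0.4626)
After 6 (thin lens f=-45): x=-2626/147 (≈-17.8639) theta=-5686/6615 (≈-0.8596)
z_focus = -x_out/theta_out = -(-2626/147)/(-5686/6615) = -59085/2843 ≈ -20.7826
Rounded to 4 decimal places: z = -20.7826

Answer: -20.7826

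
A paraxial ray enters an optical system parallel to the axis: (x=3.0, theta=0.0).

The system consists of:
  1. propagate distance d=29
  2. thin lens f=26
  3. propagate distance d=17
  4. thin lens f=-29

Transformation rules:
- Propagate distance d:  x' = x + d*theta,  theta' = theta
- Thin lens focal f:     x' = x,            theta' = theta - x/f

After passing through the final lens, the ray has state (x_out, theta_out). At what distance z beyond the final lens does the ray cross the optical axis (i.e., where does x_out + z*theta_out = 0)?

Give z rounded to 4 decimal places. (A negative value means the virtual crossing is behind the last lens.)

Initial: x=3.0000 theta=0.0000
After 1 (propagate distance d=29): x=3.0000 theta=0.0000
After 2 (thin lens f=26): x=3.0000 theta=-3/26 (≈-0.1154)
After 3 (propagate distance d=17): x=27/26 (≈1.0385) theta=-3/26 (≈-0.1154)
After 4 (thin lens f=-29): x=27/26 (≈1.0385) theta=-30/377 (≈-0.0796)
z_focus = -x_out/theta_out = -(27/26)/(-30/377) = 13.0500
Rounded to 4 decimal places: z = 13.0500

Answer: 13.0500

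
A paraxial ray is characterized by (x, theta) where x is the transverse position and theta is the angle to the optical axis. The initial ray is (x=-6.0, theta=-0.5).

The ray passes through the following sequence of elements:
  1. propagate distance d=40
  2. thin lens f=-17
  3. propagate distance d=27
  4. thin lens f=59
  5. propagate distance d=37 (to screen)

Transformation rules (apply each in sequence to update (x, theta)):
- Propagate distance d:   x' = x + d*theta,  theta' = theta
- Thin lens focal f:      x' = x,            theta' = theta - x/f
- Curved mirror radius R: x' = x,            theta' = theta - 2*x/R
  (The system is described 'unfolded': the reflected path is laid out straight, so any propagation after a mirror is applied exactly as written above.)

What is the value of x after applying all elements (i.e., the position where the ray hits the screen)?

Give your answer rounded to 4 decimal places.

Answer: -105.2149

Derivation:
Initial: x=-6.0000 theta=-0.5000
After 1 (propagate distance d=40): x=-26.0000 theta=-0.5000
After 2 (thin lens f=-17): x=-26.0000 theta=-69/34 (≈-2.0294)
After 3 (propagate distance d=27): x=-2747/34 (≈-80.7941) theta=-69/34 (≈-2.0294)
After 4 (thin lens f=59): x=-2747/34 (≈-80.7941) theta=-662/1003 (≈-0.6600)
After 5 (propagate distance d=37 (to screen)): x=-211061/2006 (≈-105.2149) theta=-662/1003 (≈-0.6600)
Rounded to 4 decimal places: x = -105.2149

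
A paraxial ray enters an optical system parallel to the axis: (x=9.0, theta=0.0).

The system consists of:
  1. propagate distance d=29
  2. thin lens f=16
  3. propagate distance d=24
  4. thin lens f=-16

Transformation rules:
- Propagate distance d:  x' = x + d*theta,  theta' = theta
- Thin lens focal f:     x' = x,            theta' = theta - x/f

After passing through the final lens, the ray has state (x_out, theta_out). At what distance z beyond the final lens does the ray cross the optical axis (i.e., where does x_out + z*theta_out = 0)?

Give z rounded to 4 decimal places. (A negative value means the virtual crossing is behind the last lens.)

Initial: x=9.0000 theta=0.0000
After 1 (propagate distance d=29): x=9.0000 theta=0.0000
After 2 (thin lens f=16): x=9.0000 theta=-0.5625
After 3 (propagate distance d=24): x=-4.5000 theta=-0.5625
After 4 (thin lens f=-16): x=-4.5000 theta=-27/32 (≈-0.8438)
z_focus = -x_out/theta_out = -(-4.5000)/(-27/32) = -16/3 ≈ -5.3333
Rounded to 4 decimal places: z = -5.3333

Answer: -5.3333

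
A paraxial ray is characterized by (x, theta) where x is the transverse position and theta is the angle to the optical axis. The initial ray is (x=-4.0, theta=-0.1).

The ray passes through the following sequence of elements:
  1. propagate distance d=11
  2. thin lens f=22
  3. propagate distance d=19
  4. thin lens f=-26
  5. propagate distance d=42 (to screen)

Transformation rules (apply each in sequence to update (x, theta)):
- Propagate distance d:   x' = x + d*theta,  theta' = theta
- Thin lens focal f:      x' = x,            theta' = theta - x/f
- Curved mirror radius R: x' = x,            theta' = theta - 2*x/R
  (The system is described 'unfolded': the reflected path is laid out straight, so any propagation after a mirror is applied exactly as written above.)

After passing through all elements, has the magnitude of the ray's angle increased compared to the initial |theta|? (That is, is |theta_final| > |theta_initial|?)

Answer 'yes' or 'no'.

Initial: x=-4.0000 theta=-0.1000
After 1 (propagate distance d=11): x=-5.1000 theta=-0.1000
After 2 (thin lens f=22): x=-5.1000 theta=29/220 (≈0.1318)
After 3 (propagate distance d=19): x=-571/220 (≈-2.5955) theta=29/220 (≈0.1318)
After 4 (thin lens f=-26): x=-571/220 (≈-2.5955) theta=183/5720 (≈0.0320)
After 5 (propagate distance d=42 (to screen)): x=-179/143 (≈-1.2517) theta=183/5720 (≈0.0320)
|theta_initial|=0.1000 |theta_final|=183/5720 (≈0.0320) -> not increased

Answer: no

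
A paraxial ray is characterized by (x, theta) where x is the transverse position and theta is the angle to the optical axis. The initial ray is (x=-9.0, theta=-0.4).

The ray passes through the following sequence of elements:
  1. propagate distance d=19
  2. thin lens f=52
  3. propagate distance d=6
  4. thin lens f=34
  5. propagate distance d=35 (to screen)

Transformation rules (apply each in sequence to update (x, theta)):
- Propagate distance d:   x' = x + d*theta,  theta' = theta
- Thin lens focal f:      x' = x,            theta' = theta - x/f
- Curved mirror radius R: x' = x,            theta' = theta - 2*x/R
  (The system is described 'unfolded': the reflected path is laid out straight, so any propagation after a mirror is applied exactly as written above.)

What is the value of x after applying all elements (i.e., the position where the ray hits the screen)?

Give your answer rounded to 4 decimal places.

Initial: x=-9.0000 theta=-0.4000
After 1 (propagate distance d=19): x=-16.6000 theta=-0.4000
After 2 (thin lens f=52): x=-16.6000 theta=-21/260 (≈-0.0808)
After 3 (propagate distance d=6): x=-2221/130 (≈-17.0846) theta=-21/260 (≈-0.0808)
After 4 (thin lens f=34): x=-2221/130 (≈-17.0846) theta=466/1105 (≈0.4217)
After 5 (propagate distance d=35 (to screen)): x=-5137/2210 (≈-2.3244) theta=466/1105 (≈0.4217)
Rounded to 4 decimal places: x = -2.3244

Answer: -2.3244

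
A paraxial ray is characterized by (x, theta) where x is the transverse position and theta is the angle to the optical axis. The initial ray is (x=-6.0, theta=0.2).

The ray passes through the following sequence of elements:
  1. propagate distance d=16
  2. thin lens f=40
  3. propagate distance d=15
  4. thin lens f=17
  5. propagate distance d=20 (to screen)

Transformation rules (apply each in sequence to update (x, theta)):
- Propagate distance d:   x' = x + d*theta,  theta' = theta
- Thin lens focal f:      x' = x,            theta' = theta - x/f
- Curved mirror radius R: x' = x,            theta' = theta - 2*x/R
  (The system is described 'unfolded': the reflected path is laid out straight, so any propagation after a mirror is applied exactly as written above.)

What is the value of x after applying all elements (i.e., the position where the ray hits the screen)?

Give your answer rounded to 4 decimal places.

Answer: 5.1794

Derivation:
Initial: x=-6.0000 theta=0.2000
After 1 (propagate distance d=16): x=-2.8000 theta=0.2000
After 2 (thin lens f=40): x=-2.8000 theta=0.2700
After 3 (propagate distance d=15): x=1.2500 theta=0.2700
After 4 (thin lens f=17): x=1.2500 theta=167/850 (≈0.1965)
After 5 (propagate distance d=20 (to screen)): x=1761/340 (≈5.1794) theta=167/850 (≈0.1965)
Rounded to 4 decimal places: x = 5.1794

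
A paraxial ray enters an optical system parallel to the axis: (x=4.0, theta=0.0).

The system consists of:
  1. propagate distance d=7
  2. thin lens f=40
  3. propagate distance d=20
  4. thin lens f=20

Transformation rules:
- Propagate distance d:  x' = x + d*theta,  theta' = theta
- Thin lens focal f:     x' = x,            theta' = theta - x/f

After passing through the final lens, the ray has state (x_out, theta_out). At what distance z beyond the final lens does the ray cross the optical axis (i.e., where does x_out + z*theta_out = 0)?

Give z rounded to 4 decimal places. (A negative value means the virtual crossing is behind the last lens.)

Initial: x=4.0000 theta=0.0000
After 1 (propagate distance d=7): x=4.0000 theta=0.0000
After 2 (thin lens f=40): x=4.0000 theta=-0.1000
After 3 (propagate distance d=20): x=2.0000 theta=-0.1000
After 4 (thin lens f=20): x=2.0000 theta=-0.2000
z_focus = -x_out/theta_out = -(2.0000)/(-0.2000) = 10.0000
Rounded to 4 decimal places: z = 10.0000

Answer: 10.0000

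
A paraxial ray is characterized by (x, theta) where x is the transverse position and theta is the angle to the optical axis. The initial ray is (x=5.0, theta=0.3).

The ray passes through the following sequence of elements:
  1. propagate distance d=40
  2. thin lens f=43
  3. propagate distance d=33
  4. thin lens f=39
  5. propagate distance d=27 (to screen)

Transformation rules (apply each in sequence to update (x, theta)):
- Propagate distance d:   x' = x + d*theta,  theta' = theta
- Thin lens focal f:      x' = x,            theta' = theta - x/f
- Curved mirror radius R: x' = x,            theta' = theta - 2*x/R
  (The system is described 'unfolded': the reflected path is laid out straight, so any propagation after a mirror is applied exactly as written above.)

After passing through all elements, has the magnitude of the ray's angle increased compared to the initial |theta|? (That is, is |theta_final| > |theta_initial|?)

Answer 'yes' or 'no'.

Answer: yes

Derivation:
Initial: x=5.0000 theta=0.3000
After 1 (propagate distance d=40): x=17.0000 theta=0.3000
After 2 (thin lens f=43): x=17.0000 theta=-41/430 (≈-0.0953)
After 3 (propagate distance d=33): x=5957/430 (≈13.8535) theta=-41/430 (≈-0.0953)
After 4 (thin lens f=39): x=5957/430 (≈13.8535) theta=-3778/8385 (≈-0.4506)
After 5 (propagate distance d=27 (to screen)): x=9437/5590 (≈1.6882) theta=-3778/8385 (≈-0.4506)
|theta_initial|=0.3000 |theta_final|=3778/8385 (≈0.4506) -> increased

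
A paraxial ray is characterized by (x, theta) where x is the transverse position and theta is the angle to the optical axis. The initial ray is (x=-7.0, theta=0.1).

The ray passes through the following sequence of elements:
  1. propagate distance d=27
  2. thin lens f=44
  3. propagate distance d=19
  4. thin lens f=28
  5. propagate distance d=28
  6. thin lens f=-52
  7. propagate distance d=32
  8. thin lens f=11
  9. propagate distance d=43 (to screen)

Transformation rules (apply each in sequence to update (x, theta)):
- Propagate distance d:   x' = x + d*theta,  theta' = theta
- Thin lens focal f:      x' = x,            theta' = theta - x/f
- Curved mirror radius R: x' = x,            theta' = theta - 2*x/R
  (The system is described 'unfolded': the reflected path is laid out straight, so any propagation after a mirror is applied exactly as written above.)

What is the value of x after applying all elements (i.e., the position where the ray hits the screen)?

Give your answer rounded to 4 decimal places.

Answer: -32.3150

Derivation:
Initial: x=-7.0000 theta=0.1000
After 1 (propagate distance d=27): x=-4.3000 theta=0.1000
After 2 (thin lens f=44): x=-4.3000 theta=87/440 (≈0.1977)
After 3 (propagate distance d=19): x=-239/440 (≈-0.5432) theta=87/440 (≈0.1977)
After 4 (thin lens f=28): x=-239/440 (≈-0.5432) theta=535/2464 (≈0.2171)
After 5 (propagate distance d=28): x=609/110 (≈5.5364) theta=535/2464 (≈0.2171)
After 6 (thin lens f=-52): x=609/110 (≈5.5364) theta=51827/160160 (≈0.3236)
After 7 (propagate distance d=32): x=159073/10010 (≈15.8914) theta=51827/160160 (≈0.3236)
After 8 (thin lens f=11): x=159073/10010 (≈15.8914) theta=-282153/251680 (≈-1.1211)
After 9 (propagate distance d=43 (to screen)): x=-11386241/352352 (≈-32.3150) theta=-282153/251680 (≈-1.1211)
Rounded to 4 decimal places: x = -32.3150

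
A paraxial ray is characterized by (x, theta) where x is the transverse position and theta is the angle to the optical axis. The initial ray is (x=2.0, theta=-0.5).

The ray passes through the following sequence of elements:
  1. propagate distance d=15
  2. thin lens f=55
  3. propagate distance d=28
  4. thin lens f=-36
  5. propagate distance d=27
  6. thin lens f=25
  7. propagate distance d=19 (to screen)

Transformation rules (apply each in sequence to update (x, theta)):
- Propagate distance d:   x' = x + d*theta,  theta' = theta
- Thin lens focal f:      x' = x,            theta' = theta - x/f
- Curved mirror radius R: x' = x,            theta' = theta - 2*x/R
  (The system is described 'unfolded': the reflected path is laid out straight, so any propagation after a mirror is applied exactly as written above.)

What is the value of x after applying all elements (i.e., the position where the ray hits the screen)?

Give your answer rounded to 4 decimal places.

Answer: -26.0199

Derivation:
Initial: x=2.0000 theta=-0.5000
After 1 (propagate distance d=15): x=-5.5000 theta=-0.5000
After 2 (thin lens f=55): x=-5.5000 theta=-0.4000
After 3 (propagate distance d=28): x=-16.7000 theta=-0.4000
After 4 (thin lens f=-36): x=-16.7000 theta=-311/360 (≈-0.8639)
After 5 (propagate distance d=27): x=-40.0250 theta=-311/360 (≈-0.8639)
After 6 (thin lens f=25): x=-40.0250 theta=3317/4500 (≈0.7371)
After 7 (propagate distance d=19 (to screen)): x=-234179/9000 (≈-26.0199) theta=3317/4500 (≈0.7371)
Rounded to 4 decimal places: x = -26.0199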